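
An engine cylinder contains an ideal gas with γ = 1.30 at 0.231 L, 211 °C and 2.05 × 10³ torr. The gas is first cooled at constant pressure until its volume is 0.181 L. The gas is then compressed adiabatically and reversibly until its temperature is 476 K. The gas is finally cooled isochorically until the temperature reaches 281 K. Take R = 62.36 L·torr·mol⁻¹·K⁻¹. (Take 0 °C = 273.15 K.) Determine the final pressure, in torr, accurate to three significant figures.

Convert: T₁ = 484.1 K.
Isobaric, so V/T is constant: P₂ = P₁; T₂ = T₁·(V₂/V₁) = 379.4 K.
Reversible adiabatic, γ = 1.30: P₃ = P₂·(T₃/T₂)^(γ/(γ−1)) = 5481 torr; V₃ = V₂·(T₂/T₃)^(1/(γ−1)) = 0.08495 L.
Isochoric, so P/T is constant: V₄ = V₃; P₄ = P₃·(T₄/T₃) = 3236 torr.

P₄ ≈ 3.24e+03 torr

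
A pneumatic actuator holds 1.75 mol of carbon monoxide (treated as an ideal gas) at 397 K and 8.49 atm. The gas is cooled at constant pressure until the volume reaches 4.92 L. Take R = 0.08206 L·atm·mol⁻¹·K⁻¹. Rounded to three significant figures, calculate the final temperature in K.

From PV = nRT: V₁ = nRT₁/P₁ = 6.715 L.
Isobaric, so V/T is constant: P₂ = P₁; T₂ = T₁·(V₂/V₁) = 290.9 K.

T₂ ≈ 291 K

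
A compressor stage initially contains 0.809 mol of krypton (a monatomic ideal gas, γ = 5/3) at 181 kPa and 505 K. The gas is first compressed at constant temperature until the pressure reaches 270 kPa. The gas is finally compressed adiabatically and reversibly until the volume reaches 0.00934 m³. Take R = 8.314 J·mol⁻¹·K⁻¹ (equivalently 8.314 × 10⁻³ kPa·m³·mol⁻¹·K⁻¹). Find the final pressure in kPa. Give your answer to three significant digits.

From PV = nRT: V₁ = nRT₁/P₁ = 0.01877 m³.
T constant ⇒ Boyle's law P V = const: T₂ = T₁; V₂ = V₁·(P₁/P₂) = 0.01258 m³.
Adiabatic (γ = 5/3), T V^(γ−1) and P V^γ constant: T₃ = T₂·(V₂/V₃)^(γ−1) = 615.9 K; P₃ = P₂·(V₂/V₃)^γ = 443.5 kPa.

P₃ ≈ 444 kPa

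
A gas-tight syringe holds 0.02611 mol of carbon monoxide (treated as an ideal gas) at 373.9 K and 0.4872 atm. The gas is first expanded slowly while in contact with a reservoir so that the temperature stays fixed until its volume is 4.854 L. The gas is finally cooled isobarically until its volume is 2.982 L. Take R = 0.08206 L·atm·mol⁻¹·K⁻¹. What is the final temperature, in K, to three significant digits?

From PV = nRT: V₁ = nRT₁/P₁ = 1.644 L.
T constant ⇒ Boyle's law P V = const: T₂ = T₁; P₂ = P₁·(V₁/V₂) = 0.1650 atm.
P constant ⇒ V ∝ T: P₃ = P₂; T₃ = T₂·(V₃/V₂) = 229.7 K.

T₃ ≈ 230 K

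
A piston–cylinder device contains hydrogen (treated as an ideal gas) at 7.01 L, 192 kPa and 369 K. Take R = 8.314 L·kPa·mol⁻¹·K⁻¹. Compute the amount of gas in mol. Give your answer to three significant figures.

n ≈ 0.439 mol

PV = nRT ⇒ n = PV/(RT) = (192 × 7.01) / (8.314 × 369)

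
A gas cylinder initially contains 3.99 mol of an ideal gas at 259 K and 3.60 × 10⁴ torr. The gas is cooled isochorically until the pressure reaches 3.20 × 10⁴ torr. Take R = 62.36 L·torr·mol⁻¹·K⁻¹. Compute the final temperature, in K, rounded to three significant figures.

T₂ ≈ 230 K

From PV = nRT: V₁ = nRT₁/P₁ = 1.790 L.
Isochoric, so P/T is constant: V₂ = V₁; T₂ = T₁·(P₂/P₁) = 230.2 K.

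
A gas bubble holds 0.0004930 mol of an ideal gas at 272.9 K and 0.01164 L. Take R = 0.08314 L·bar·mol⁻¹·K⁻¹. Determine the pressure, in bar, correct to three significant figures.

P ≈ 0.961 bar

PV = nRT ⇒ P = nRT/V = (0.0004930 × 0.08314 × 272.9) / 0.01164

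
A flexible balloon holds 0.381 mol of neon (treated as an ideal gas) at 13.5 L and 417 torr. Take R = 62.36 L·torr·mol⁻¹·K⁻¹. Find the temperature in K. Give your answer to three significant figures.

PV = nRT ⇒ T = PV/(nR) = (417 × 13.5) / (0.381 × 62.36)

T ≈ 237 K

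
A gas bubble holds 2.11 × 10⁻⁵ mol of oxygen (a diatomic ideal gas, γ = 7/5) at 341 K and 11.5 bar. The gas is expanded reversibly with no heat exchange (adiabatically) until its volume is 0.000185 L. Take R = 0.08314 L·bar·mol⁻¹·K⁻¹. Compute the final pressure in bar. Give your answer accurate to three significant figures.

P₂ ≈ 1.95 bar

From PV = nRT: V₁ = nRT₁/P₁ = 5.202e-05 L.
Reversible adiabatic, γ = 7/5: T₂ = T₁·(V₁/V₂)^(γ−1) = 205.3 K; P₂ = P₁·(V₁/V₂)^γ = 1.947 bar.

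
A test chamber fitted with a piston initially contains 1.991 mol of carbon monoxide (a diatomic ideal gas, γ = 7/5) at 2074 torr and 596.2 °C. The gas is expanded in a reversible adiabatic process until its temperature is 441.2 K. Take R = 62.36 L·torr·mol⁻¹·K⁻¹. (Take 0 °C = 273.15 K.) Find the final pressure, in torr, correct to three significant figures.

P₂ ≈ 193 torr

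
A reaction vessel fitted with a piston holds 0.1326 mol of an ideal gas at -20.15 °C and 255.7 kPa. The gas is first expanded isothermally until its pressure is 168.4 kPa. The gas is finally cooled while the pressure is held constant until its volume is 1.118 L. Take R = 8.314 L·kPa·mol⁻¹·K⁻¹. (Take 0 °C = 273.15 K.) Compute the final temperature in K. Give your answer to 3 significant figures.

Convert: T₁ = 253.0 K.
From PV = nRT: V₁ = nRT₁/P₁ = 1.091 L.
T constant ⇒ Boyle's law P V = const: T₂ = T₁; V₂ = V₁·(P₁/P₂) = 1.656 L.
P constant ⇒ V ∝ T: P₃ = P₂; T₃ = T₂·(V₃/V₂) = 170.8 K.

T₃ ≈ 171 K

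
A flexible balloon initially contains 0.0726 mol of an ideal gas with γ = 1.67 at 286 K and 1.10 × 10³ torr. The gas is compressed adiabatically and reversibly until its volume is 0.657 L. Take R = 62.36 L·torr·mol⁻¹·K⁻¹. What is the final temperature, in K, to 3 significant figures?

T₂ ≈ 423 K

From PV = nRT: V₁ = nRT₁/P₁ = 1.177 L.
Adiabatic (γ = 1.67), T V^(γ−1) and P V^γ constant: T₂ = T₁·(V₁/V₂)^(γ−1) = 422.7 K; P₂ = P₁·(V₁/V₂)^γ = 2913 torr.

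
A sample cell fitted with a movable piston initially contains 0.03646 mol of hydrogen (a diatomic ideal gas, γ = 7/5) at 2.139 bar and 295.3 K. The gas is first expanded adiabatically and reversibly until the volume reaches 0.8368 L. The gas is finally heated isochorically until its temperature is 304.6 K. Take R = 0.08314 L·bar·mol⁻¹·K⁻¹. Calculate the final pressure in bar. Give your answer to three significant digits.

From PV = nRT: V₁ = nRT₁/P₁ = 0.4185 L.
Adiabatic (γ = 7/5), T V^(γ−1) and P V^γ constant: T₂ = T₁·(V₁/V₂)^(γ−1) = 223.8 K; P₂ = P₁·(V₁/V₂)^γ = 0.8108 bar.
V constant ⇒ P ∝ T: V₃ = V₂; P₃ = P₂·(T₃/T₂) = 1.103 bar.

P₃ ≈ 1.10 bar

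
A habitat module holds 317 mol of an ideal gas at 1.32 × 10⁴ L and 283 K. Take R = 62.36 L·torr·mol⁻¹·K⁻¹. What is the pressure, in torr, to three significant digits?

P ≈ 424 torr

PV = nRT ⇒ P = nRT/V = (317 × 62.36 × 283) / 1.32e+04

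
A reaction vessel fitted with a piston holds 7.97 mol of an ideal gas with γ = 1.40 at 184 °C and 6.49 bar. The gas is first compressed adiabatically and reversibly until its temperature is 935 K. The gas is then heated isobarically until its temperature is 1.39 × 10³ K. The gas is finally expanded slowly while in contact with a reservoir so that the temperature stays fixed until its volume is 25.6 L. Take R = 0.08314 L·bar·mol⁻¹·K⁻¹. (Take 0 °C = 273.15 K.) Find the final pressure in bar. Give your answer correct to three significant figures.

Convert: T₁ = 457.1 K.
From PV = nRT: V₁ = nRT₁/P₁ = 46.67 L.
Adiabatic (γ = 1.40), T V^(γ−1) and P V^γ constant: P₂ = P₁·(T₂/T₁)^(γ/(γ−1)) = 79.41 bar; V₂ = V₁·(T₁/T₂)^(1/(γ−1)) = 7.802 L.
P constant ⇒ V ∝ T: P₃ = P₂; V₃ = V₂·(T₃/T₂) = 11.60 L.
Isothermal, so P V is constant: T₄ = T₃; P₄ = P₃·(V₃/V₄) = 35.98 bar.

P₄ ≈ 36.0 bar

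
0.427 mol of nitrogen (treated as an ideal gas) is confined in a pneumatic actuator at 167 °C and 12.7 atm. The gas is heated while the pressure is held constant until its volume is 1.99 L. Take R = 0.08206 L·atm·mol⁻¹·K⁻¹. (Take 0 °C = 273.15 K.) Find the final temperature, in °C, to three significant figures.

T₂ ≈ 448 °C

Convert: T₁ = 440.1 K.
From PV = nRT: V₁ = nRT₁/P₁ = 1.214 L.
P constant ⇒ V ∝ T: P₂ = P₁; T₂ = T₁·(V₂/V₁) = 721.3 K.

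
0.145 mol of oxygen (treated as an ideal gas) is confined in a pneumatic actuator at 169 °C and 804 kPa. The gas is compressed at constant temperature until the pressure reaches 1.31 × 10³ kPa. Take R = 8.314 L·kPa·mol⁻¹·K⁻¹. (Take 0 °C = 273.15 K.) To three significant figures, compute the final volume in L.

Convert: T₁ = 442.1 K.
From PV = nRT: V₁ = nRT₁/P₁ = 0.6630 L.
T constant ⇒ Boyle's law P V = const: T₂ = T₁; V₂ = V₁·(P₁/P₂) = 0.4069 L.

V₂ ≈ 0.407 L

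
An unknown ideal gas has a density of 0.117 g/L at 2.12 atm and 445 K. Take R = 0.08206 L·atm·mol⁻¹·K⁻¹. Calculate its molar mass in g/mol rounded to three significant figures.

ρ = PM/(RT) ⇒ M = ρRT/P = (0.117 × 0.08206 × 445.0) / 2.12

M ≈ 2.02 g/mol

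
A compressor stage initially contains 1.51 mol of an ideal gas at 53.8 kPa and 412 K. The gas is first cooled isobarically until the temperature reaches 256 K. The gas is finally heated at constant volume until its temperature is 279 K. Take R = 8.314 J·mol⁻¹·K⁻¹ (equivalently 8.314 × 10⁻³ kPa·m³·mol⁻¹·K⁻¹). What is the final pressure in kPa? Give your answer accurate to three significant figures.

P₃ ≈ 58.6 kPa

From PV = nRT: V₁ = nRT₁/P₁ = 0.09614 m³.
P constant ⇒ V ∝ T: P₂ = P₁; V₂ = V₁·(T₂/T₁) = 0.05974 m³.
Isochoric, so P/T is constant: V₃ = V₂; P₃ = P₂·(T₃/T₂) = 58.63 kPa.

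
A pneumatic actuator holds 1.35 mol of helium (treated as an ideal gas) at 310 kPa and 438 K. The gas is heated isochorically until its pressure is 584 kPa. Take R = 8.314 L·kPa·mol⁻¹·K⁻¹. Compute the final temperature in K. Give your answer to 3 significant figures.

From PV = nRT: V₁ = nRT₁/P₁ = 15.86 L.
V constant ⇒ P ∝ T: V₂ = V₁; T₂ = T₁·(P₂/P₁) = 825.1 K.

T₂ ≈ 825 K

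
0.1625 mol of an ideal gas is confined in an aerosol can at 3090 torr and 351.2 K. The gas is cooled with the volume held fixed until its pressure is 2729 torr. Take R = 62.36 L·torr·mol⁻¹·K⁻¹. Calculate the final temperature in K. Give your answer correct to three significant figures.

T₂ ≈ 310 K

From PV = nRT: V₁ = nRT₁/P₁ = 1.152 L.
Isochoric, so P/T is constant: V₂ = V₁; T₂ = T₁·(P₂/P₁) = 310.2 K.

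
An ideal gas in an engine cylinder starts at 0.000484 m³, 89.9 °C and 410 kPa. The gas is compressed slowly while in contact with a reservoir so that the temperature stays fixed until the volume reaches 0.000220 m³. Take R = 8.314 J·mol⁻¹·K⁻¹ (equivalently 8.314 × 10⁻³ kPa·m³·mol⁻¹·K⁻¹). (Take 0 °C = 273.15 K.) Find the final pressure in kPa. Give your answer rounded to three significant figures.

Convert: T₁ = 363.0 K.
T constant ⇒ Boyle's law P V = const: T₂ = T₁; P₂ = P₁·(V₁/V₂) = 902.0 kPa.

P₂ ≈ 902 kPa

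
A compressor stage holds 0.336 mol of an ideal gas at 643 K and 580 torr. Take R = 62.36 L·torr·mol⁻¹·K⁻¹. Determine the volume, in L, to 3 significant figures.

PV = nRT ⇒ V = nRT/P = (0.336 × 62.36 × 643) / 580

V ≈ 23.2 L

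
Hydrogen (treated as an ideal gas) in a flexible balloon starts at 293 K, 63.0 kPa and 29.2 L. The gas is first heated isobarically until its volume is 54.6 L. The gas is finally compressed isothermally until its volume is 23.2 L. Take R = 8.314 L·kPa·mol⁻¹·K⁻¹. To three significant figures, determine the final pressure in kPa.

P₃ ≈ 148 kPa

P constant ⇒ V ∝ T: P₂ = P₁; T₂ = T₁·(V₂/V₁) = 547.9 K.
Isothermal, so P V is constant: T₃ = T₂; P₃ = P₂·(V₂/V₃) = 148.3 kPa.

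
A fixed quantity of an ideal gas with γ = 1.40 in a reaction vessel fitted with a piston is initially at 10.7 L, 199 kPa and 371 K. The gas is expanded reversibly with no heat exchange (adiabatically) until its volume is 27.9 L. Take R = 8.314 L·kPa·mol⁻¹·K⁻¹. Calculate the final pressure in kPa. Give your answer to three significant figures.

Adiabatic (γ = 1.40), T V^(γ−1) and P V^γ constant: T₂ = T₁·(V₁/V₂)^(γ−1) = 252.9 K; P₂ = P₁·(V₁/V₂)^γ = 52.02 kPa.

P₂ ≈ 52.0 kPa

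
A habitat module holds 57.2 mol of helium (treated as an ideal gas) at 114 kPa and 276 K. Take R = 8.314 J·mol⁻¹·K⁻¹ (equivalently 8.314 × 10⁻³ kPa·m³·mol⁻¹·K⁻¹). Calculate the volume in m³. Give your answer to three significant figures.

V ≈ 1.15 m³

PV = nRT ⇒ V = nRT/P = (57.2 × 8.314 × 10⁻³ × 276) / 114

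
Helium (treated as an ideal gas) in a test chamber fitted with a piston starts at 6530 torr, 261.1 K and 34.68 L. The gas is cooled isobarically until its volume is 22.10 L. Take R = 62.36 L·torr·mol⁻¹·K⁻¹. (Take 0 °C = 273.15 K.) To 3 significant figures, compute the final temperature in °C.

T₂ ≈ -107 °C

P constant ⇒ V ∝ T: P₂ = P₁; T₂ = T₁·(V₂/V₁) = 166.4 K.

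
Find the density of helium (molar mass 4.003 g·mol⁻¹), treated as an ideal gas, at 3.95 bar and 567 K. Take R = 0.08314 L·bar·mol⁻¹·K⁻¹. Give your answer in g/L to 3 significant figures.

ρ ≈ 0.335 g/L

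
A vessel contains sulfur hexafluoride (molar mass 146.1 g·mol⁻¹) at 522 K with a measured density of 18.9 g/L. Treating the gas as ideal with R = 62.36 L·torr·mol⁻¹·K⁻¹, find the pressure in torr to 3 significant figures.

ρ = PM/(RT) ⇒ P = ρRT/M = (18.9 × 62.36 × 522.0) / 146.1

P ≈ 4.21e+03 torr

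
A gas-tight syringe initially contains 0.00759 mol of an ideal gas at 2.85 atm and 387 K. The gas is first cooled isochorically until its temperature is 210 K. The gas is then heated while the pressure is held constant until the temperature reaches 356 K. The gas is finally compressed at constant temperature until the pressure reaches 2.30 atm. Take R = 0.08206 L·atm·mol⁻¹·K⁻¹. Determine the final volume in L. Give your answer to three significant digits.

V₄ ≈ 0.0964 L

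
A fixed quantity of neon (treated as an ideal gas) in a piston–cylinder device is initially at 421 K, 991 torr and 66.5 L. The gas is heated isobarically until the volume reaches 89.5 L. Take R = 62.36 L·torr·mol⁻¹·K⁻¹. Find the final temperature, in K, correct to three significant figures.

P constant ⇒ V ∝ T: P₂ = P₁; T₂ = T₁·(V₂/V₁) = 566.6 K.

T₂ ≈ 567 K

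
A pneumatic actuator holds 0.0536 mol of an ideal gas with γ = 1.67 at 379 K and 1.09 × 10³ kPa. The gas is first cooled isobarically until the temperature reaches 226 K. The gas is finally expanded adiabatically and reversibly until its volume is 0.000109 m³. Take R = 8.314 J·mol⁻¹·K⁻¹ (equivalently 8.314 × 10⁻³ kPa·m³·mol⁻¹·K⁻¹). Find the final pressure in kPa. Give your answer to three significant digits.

From PV = nRT: V₁ = nRT₁/P₁ = 0.0001549 m³.
P constant ⇒ V ∝ T: P₂ = P₁; V₂ = V₁·(T₂/T₁) = 9.240e-05 m³.
Reversible adiabatic, γ = 1.67: T₃ = T₂·(V₂/V₃)^(γ−1) = 202.3 K; P₃ = P₂·(V₂/V₃)^γ = 827.1 kPa.

P₃ ≈ 827 kPa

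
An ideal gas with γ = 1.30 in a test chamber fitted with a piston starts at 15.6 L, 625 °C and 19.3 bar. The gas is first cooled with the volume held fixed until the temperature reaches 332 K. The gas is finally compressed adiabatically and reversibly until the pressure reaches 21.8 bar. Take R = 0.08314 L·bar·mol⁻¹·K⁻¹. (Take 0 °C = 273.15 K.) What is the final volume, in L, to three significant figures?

V₃ ≈ 6.61 L

Convert: T₁ = 898.1 K.
V constant ⇒ P ∝ T: V₂ = V₁; P₂ = P₁·(T₂/T₁) = 7.134 bar.
Adiabatic (γ = 1.30), T V^(γ−1) and P V^γ constant: T₃ = T₂·(P₃/P₂)^((γ−1)/γ) = 429.6 K; V₃ = V₂·(P₂/P₃)^(1/γ) = 6.606 L.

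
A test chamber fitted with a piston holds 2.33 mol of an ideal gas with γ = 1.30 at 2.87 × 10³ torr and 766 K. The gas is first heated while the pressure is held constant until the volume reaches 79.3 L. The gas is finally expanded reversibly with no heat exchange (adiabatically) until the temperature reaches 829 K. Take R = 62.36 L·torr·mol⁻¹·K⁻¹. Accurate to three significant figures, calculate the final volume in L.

From PV = nRT: V₁ = nRT₁/P₁ = 38.78 L.
Isobaric, so V/T is constant: P₂ = P₁; T₂ = T₁·(V₂/V₁) = 1566 K.
Reversible adiabatic, γ = 1.30: P₃ = P₂·(T₃/T₂)^(γ/(γ−1)) = 182.1 torr; V₃ = V₂·(T₂/T₃)^(1/(γ−1)) = 661.3 L.

V₃ ≈ 661 L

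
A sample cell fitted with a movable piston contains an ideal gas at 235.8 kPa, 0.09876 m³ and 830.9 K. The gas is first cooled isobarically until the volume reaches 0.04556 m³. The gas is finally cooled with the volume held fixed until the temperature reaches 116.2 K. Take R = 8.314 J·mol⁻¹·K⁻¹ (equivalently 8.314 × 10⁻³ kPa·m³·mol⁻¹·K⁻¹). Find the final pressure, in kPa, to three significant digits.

P constant ⇒ V ∝ T: P₂ = P₁; T₂ = T₁·(V₂/V₁) = 383.3 K.
V constant ⇒ P ∝ T: V₃ = V₂; P₃ = P₂·(T₃/T₂) = 71.48 kPa.

P₃ ≈ 71.5 kPa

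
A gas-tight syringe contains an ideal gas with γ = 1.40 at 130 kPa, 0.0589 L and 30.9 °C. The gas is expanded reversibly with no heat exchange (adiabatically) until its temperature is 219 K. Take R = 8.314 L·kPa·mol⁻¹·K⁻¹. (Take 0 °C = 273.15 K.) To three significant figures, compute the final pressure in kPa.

P₂ ≈ 41.2 kPa

Convert: T₁ = 304.0 K.
Adiabatic (γ = 1.40), T V^(γ−1) and P V^γ constant: P₂ = P₁·(T₂/T₁)^(γ/(γ−1)) = 41.23 kPa; V₂ = V₁·(T₁/T₂)^(1/(γ−1)) = 0.1338 L.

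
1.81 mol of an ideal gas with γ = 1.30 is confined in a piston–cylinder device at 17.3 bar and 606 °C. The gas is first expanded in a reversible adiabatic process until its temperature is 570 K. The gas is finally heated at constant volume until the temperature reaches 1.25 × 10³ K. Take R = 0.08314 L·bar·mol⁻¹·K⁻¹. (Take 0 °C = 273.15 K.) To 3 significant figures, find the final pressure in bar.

P₃ ≈ 5.80 bar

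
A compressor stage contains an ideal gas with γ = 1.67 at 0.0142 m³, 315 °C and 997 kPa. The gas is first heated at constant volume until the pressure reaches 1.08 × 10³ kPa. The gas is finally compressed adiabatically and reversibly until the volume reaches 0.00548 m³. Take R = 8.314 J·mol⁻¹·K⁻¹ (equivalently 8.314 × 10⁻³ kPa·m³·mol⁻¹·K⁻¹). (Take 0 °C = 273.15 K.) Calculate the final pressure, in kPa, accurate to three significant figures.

Convert: T₁ = 588.1 K.
Isochoric, so P/T is constant: V₂ = V₁; T₂ = T₁·(P₂/P₁) = 637.1 K.
Reversible adiabatic, γ = 1.67: T₃ = T₂·(V₂/V₃)^(γ−1) = 1206 K; P₃ = P₂·(V₂/V₃)^γ = 5296 kPa.

P₃ ≈ 5.30e+03 kPa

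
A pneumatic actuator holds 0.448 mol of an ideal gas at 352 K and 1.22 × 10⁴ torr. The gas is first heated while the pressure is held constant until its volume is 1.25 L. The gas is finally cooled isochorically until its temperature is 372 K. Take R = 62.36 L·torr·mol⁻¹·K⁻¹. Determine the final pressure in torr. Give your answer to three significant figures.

P₃ ≈ 8.31e+03 torr

From PV = nRT: V₁ = nRT₁/P₁ = 0.8061 L.
Isobaric, so V/T is constant: P₂ = P₁; T₂ = T₁·(V₂/V₁) = 545.9 K.
Isochoric, so P/T is constant: V₃ = V₂; P₃ = P₂·(T₃/T₂) = 8314 torr.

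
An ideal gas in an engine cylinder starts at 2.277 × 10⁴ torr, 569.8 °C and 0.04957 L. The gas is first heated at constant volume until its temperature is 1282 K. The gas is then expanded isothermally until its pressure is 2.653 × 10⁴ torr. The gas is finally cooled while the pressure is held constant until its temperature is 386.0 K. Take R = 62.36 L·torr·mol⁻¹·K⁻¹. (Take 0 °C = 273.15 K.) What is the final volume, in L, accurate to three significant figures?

Convert: T₁ = 842.9 K.
Isochoric, so P/T is constant: V₂ = V₁; P₂ = P₁·(T₂/T₁) = 3.463e+04 torr.
Isothermal, so P V is constant: T₃ = T₂; V₃ = V₂·(P₂/P₃) = 0.06470 L.
Isobaric, so V/T is constant: P₄ = P₃; V₄ = V₃·(T₄/T₃) = 0.01948 L.

V₄ ≈ 0.0195 L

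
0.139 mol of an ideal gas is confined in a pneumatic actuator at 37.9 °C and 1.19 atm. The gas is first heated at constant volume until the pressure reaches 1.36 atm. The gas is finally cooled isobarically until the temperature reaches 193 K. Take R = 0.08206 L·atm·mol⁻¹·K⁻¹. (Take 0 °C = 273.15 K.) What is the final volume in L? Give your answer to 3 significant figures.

V₃ ≈ 1.62 L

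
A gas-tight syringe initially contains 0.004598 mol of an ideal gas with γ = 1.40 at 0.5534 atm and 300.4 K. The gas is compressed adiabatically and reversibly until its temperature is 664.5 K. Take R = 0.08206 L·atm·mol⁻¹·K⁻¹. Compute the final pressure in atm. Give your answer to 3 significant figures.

From PV = nRT: V₁ = nRT₁/P₁ = 0.2048 L.
Adiabatic (γ = 1.40), T V^(γ−1) and P V^γ constant: P₂ = P₁·(T₂/T₁)^(γ/(γ−1)) = 8.909 atm; V₂ = V₁·(T₁/T₂)^(1/(γ−1)) = 0.02814 L.

P₂ ≈ 8.91 atm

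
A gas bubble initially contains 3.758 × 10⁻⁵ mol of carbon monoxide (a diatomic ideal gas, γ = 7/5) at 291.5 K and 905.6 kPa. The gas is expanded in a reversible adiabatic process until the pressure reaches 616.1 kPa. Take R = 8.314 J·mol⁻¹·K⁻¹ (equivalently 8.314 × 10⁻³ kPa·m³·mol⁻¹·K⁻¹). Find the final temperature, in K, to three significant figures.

From PV = nRT: V₁ = nRT₁/P₁ = 1.006e-07 m³.
Adiabatic (γ = 7/5), T V^(γ−1) and P V^γ constant: T₂ = T₁·(P₂/P₁)^((γ−1)/γ) = 261.1 K; V₂ = V₁·(P₁/P₂)^(1/γ) = 1.324e-07 m³.

T₂ ≈ 261 K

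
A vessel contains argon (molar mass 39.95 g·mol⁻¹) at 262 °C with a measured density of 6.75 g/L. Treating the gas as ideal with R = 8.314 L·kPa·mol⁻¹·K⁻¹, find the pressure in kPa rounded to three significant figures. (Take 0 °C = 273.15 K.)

ρ = PM/(RT) ⇒ P = ρRT/M = (6.75 × 8.314 × 535.1) / 39.95

P ≈ 752 kPa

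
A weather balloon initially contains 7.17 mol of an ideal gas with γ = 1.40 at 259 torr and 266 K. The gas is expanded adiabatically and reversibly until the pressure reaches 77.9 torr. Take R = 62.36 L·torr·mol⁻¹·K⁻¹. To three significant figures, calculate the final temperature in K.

T₂ ≈ 189 K

From PV = nRT: V₁ = nRT₁/P₁ = 459.2 L.
Reversible adiabatic, γ = 1.40: T₂ = T₁·(P₂/P₁)^((γ−1)/γ) = 188.7 K; V₂ = V₁·(P₁/P₂)^(1/γ) = 1083 L.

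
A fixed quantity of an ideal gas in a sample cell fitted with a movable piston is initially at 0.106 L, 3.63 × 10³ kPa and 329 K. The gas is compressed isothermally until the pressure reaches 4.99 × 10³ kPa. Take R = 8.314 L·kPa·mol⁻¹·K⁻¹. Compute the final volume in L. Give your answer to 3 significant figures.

V₂ ≈ 0.0771 L

Isothermal, so P V is constant: T₂ = T₁; V₂ = V₁·(P₁/P₂) = 0.07711 L.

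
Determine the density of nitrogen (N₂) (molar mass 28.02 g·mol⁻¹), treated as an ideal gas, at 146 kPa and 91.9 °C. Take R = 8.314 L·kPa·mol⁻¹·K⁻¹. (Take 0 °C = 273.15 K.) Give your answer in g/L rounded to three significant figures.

ρ = PM/(RT) = (146 × 28.02) / (8.314 × 365.0)

ρ ≈ 1.35 g/L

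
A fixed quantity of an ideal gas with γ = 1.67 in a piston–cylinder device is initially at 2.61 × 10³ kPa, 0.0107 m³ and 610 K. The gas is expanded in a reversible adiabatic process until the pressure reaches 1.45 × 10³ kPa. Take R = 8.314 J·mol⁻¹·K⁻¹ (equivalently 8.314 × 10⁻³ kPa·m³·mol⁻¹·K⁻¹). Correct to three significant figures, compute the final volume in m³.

Reversible adiabatic, γ = 1.67: T₂ = T₁·(P₂/P₁)^((γ−1)/γ) = 481.9 K; V₂ = V₁·(P₁/P₂)^(1/γ) = 0.01521 m³.

V₂ ≈ 0.0152 m³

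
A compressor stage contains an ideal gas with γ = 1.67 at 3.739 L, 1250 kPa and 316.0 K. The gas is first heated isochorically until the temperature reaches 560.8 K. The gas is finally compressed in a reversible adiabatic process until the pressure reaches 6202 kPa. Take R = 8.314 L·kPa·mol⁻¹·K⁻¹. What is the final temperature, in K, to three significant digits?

T₃ ≈ 847 K

V constant ⇒ P ∝ T: V₂ = V₁; P₂ = P₁·(T₂/T₁) = 2218 kPa.
Adiabatic (γ = 1.67), T V^(γ−1) and P V^γ constant: T₃ = T₂·(P₃/P₂)^((γ−1)/γ) = 847.1 K; V₃ = V₂·(P₂/P₃)^(1/γ) = 2.020 L.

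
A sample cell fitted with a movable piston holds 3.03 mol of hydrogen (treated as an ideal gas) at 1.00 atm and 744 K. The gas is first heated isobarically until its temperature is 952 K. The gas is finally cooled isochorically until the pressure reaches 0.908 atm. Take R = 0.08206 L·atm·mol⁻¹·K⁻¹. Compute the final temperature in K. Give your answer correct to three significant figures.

From PV = nRT: V₁ = nRT₁/P₁ = 185.0 L.
Isobaric, so V/T is constant: P₂ = P₁; V₂ = V₁·(T₂/T₁) = 236.7 L.
Isochoric, so P/T is constant: V₃ = V₂; T₃ = T₂·(P₃/P₂) = 864.4 K.

T₃ ≈ 864 K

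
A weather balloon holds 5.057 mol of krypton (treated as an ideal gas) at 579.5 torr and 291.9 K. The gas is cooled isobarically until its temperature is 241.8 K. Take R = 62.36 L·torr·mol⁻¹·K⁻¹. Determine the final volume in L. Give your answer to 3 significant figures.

From PV = nRT: V₁ = nRT₁/P₁ = 158.8 L.
Isobaric, so V/T is constant: P₂ = P₁; V₂ = V₁·(T₂/T₁) = 131.6 L.

V₂ ≈ 132 L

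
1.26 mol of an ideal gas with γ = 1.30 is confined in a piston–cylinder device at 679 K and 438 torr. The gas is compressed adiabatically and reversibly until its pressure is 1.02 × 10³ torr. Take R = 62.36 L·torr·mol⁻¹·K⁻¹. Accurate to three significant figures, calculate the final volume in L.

From PV = nRT: V₁ = nRT₁/P₁ = 121.8 L.
Reversible adiabatic, γ = 1.30: T₂ = T₁·(P₂/P₁)^((γ−1)/γ) = 825.3 K; V₂ = V₁·(P₁/P₂)^(1/γ) = 63.57 L.

V₂ ≈ 63.6 L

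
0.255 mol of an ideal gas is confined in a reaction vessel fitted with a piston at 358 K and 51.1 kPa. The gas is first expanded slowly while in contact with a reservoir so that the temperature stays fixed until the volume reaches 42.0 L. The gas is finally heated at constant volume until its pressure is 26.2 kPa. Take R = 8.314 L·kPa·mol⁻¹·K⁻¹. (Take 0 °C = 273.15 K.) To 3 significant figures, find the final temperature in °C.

From PV = nRT: V₁ = nRT₁/P₁ = 14.85 L.
T constant ⇒ Boyle's law P V = const: T₂ = T₁; P₂ = P₁·(V₁/V₂) = 18.07 kPa.
Isochoric, so P/T is constant: V₃ = V₂; T₃ = T₂·(P₃/P₂) = 519.0 K.

T₃ ≈ 246 °C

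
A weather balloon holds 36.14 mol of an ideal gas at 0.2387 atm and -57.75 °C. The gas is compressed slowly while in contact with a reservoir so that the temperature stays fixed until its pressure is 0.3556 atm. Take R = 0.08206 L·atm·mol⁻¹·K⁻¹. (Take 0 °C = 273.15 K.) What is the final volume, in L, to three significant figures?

V₂ ≈ 1.80e+03 L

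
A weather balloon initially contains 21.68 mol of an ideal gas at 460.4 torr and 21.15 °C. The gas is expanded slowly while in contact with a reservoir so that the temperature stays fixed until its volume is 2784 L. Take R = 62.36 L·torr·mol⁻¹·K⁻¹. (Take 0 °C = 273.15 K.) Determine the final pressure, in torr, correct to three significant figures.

P₂ ≈ 143 torr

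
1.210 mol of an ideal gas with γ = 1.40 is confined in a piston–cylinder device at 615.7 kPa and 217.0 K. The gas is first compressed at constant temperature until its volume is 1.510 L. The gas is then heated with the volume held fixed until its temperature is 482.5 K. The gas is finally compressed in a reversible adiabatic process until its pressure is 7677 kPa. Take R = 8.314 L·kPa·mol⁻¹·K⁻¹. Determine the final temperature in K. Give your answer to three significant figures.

T₄ ≈ 619 K

From PV = nRT: V₁ = nRT₁/P₁ = 3.546 L.
T constant ⇒ Boyle's law P V = const: T₂ = T₁; P₂ = P₁·(V₁/V₂) = 1446 kPa.
Isochoric, so P/T is constant: V₃ = V₂; P₃ = P₂·(T₃/T₂) = 3215 kPa.
Adiabatic (γ = 1.40), T V^(γ−1) and P V^γ constant: T₄ = T₃·(P₄/P₃)^((γ−1)/γ) = 618.8 K; V₄ = V₃·(P₃/P₄)^(1/γ) = 0.8108 L.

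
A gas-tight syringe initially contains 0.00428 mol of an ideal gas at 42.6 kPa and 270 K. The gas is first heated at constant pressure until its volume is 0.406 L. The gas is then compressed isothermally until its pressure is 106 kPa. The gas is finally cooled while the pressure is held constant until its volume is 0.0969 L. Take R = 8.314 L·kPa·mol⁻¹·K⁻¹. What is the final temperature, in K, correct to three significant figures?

From PV = nRT: V₁ = nRT₁/P₁ = 0.2255 L.
Isobaric, so V/T is constant: P₂ = P₁; T₂ = T₁·(V₂/V₁) = 486.1 K.
Isothermal, so P V is constant: T₃ = T₂; V₃ = V₂·(P₂/P₃) = 0.1632 L.
P constant ⇒ V ∝ T: P₄ = P₃; T₄ = T₃·(V₄/V₃) = 288.7 K.

T₄ ≈ 289 K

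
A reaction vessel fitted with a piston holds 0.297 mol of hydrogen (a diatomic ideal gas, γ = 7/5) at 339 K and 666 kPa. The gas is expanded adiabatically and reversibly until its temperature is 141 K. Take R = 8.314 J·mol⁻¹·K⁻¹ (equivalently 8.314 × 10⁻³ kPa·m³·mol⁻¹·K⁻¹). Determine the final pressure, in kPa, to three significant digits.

From PV = nRT: V₁ = nRT₁/P₁ = 0.001257 m³.
Adiabatic (γ = 7/5), T V^(γ−1) and P V^γ constant: P₂ = P₁·(T₂/T₁)^(γ/(γ−1)) = 30.91 kPa; V₂ = V₁·(T₁/T₂)^(1/(γ−1)) = 0.01127 m³.

P₂ ≈ 30.9 kPa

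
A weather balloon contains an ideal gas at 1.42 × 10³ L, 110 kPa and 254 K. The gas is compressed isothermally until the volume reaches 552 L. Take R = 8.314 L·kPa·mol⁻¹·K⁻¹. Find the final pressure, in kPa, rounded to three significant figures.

P₂ ≈ 283 kPa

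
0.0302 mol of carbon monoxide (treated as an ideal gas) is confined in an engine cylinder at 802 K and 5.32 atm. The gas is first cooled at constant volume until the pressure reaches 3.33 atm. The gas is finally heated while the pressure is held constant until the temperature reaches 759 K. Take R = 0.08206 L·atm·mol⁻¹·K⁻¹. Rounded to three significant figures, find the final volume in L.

V₃ ≈ 0.565 L

From PV = nRT: V₁ = nRT₁/P₁ = 0.3736 L.
Isochoric, so P/T is constant: V₂ = V₁; T₂ = T₁·(P₂/P₁) = 502.0 K.
P constant ⇒ V ∝ T: P₃ = P₂; V₃ = V₂·(T₃/T₂) = 0.5649 L.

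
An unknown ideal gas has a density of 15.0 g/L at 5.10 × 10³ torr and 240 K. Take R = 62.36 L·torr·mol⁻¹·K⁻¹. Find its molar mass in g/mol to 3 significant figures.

M ≈ 44.0 g/mol

ρ = PM/(RT) ⇒ M = ρRT/P = (15.0 × 62.36 × 240.0) / 5.10e+03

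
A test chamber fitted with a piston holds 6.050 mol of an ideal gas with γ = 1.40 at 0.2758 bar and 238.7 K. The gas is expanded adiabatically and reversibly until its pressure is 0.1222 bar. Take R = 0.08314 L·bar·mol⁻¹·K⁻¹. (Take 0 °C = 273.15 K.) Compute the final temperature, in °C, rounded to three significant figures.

From PV = nRT: V₁ = nRT₁/P₁ = 435.3 L.
Reversible adiabatic, γ = 1.40: T₂ = T₁·(P₂/P₁)^((γ−1)/γ) = 189.2 K; V₂ = V₁·(P₁/P₂)^(1/γ) = 778.6 L.

T₂ ≈ -84.0 °C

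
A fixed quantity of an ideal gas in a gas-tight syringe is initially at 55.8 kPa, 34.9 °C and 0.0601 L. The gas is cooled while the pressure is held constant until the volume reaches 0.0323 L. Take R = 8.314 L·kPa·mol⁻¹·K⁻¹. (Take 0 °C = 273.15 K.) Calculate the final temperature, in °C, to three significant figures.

T₂ ≈ -108 °C

Convert: T₁ = 308.0 K.
P constant ⇒ V ∝ T: P₂ = P₁; T₂ = T₁·(V₂/V₁) = 165.6 K.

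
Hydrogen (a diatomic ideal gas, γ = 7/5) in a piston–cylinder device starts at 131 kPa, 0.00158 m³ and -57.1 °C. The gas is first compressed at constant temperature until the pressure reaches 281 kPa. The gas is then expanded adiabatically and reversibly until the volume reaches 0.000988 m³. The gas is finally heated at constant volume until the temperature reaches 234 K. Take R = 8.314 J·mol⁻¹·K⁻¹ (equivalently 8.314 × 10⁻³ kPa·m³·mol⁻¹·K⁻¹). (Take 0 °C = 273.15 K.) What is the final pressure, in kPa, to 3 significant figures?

P₄ ≈ 227 kPa

Convert: T₁ = 216.0 K.
T constant ⇒ Boyle's law P V = const: T₂ = T₁; V₂ = V₁·(P₁/P₂) = 0.0007366 m³.
Adiabatic (γ = 7/5), T V^(γ−1) and P V^γ constant: T₃ = T₂·(V₂/V₃)^(γ−1) = 192.1 K; P₃ = P₂·(V₂/V₃)^γ = 186.3 kPa.
V constant ⇒ P ∝ T: V₄ = V₃; P₄ = P₃·(T₄/T₃) = 226.9 kPa.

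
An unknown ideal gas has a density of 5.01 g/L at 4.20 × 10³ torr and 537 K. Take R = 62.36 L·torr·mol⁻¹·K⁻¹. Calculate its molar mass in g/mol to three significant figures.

ρ = PM/(RT) ⇒ M = ρRT/P = (5.01 × 62.36 × 537.0) / 4.20e+03

M ≈ 39.9 g/mol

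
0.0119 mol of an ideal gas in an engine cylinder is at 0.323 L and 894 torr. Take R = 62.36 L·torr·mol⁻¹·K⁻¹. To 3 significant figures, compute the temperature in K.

T ≈ 389 K

PV = nRT ⇒ T = PV/(nR) = (894 × 0.323) / (0.0119 × 62.36)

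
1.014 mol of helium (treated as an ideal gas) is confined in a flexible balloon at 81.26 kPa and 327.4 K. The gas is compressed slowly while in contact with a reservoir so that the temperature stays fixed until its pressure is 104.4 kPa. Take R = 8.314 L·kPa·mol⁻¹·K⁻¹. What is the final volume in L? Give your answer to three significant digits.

V₂ ≈ 26.4 L

From PV = nRT: V₁ = nRT₁/P₁ = 33.97 L.
Isothermal, so P V is constant: T₂ = T₁; V₂ = V₁·(P₁/P₂) = 26.44 L.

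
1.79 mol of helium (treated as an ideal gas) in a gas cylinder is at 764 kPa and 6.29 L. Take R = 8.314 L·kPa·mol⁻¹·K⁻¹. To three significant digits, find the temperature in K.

PV = nRT ⇒ T = PV/(nR) = (764 × 6.29) / (1.79 × 8.314)

T ≈ 323 K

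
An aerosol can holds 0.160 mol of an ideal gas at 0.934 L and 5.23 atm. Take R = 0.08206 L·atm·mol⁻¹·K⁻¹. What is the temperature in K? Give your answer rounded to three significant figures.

T ≈ 372 K

PV = nRT ⇒ T = PV/(nR) = (5.23 × 0.934) / (0.160 × 0.08206)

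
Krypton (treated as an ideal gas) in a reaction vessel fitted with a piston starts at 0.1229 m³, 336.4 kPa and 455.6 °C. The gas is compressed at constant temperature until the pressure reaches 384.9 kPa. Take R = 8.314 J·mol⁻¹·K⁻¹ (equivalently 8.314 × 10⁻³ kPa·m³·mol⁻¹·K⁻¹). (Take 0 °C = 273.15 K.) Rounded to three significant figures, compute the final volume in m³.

V₂ ≈ 0.107 m³

Convert: T₁ = 728.8 K.
T constant ⇒ Boyle's law P V = const: T₂ = T₁; V₂ = V₁·(P₁/P₂) = 0.1074 m³.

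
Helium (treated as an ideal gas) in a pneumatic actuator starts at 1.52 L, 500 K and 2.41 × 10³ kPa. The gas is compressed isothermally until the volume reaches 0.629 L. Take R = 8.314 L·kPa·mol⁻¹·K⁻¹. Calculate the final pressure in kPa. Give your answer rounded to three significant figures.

Isothermal, so P V is constant: T₂ = T₁; P₂ = P₁·(V₁/V₂) = 5824 kPa.

P₂ ≈ 5.82e+03 kPa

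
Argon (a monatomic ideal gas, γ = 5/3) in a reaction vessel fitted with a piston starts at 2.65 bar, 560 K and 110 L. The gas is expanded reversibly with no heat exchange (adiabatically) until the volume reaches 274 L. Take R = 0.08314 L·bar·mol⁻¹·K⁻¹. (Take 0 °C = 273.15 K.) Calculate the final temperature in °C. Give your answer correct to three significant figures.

Adiabatic (γ = 5/3), T V^(γ−1) and P V^γ constant: T₂ = T₁·(V₁/V₂)^(γ−1) = 304.8 K; P₂ = P₁·(V₁/V₂)^γ = 0.5790 bar.

T₂ ≈ 31.6 °C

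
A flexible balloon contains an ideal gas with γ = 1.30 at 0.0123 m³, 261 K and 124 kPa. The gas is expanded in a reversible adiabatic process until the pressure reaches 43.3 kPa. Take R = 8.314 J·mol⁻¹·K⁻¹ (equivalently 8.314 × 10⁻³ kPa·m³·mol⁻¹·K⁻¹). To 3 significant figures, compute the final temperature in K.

Reversible adiabatic, γ = 1.30: T₂ = T₁·(P₂/P₁)^((γ−1)/γ) = 204.7 K; V₂ = V₁·(P₁/P₂)^(1/γ) = 0.02763 m³.

T₂ ≈ 205 K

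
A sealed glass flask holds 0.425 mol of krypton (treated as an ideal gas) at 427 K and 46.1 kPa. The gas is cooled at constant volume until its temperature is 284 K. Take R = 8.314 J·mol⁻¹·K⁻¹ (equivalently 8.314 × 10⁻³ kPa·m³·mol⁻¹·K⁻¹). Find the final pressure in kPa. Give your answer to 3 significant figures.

From PV = nRT: V₁ = nRT₁/P₁ = 0.03273 m³.
V constant ⇒ P ∝ T: V₂ = V₁; P₂ = P₁·(T₂/T₁) = 30.66 kPa.

P₂ ≈ 30.7 kPa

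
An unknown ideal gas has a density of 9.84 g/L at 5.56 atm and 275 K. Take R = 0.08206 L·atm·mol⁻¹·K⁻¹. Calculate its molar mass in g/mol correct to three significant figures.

ρ = PM/(RT) ⇒ M = ρRT/P = (9.84 × 0.08206 × 275.0) / 5.56

M ≈ 39.9 g/mol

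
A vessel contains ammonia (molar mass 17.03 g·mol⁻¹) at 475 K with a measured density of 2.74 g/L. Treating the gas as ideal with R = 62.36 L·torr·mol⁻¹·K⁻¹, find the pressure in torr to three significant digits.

P ≈ 4.77e+03 torr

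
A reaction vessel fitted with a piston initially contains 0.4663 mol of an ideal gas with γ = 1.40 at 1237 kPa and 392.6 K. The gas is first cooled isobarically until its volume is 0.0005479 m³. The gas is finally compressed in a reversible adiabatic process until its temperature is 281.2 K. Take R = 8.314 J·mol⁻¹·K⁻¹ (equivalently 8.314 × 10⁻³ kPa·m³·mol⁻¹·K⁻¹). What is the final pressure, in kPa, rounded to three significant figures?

From PV = nRT: V₁ = nRT₁/P₁ = 0.001230 m³.
P constant ⇒ V ∝ T: P₂ = P₁; T₂ = T₁·(V₂/V₁) = 174.8 K.
Reversible adiabatic, γ = 1.40: P₃ = P₂·(T₃/T₂)^(γ/(γ−1)) = 6529 kPa; V₃ = V₂·(T₂/T₃)^(1/(γ−1)) = 0.0001670 m³.

P₃ ≈ 6.53e+03 kPa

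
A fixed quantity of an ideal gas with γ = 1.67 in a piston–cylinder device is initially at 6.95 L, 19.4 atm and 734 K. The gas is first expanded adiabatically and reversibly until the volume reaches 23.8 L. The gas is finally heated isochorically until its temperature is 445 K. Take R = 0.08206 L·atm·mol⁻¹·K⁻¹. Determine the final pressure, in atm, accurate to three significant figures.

P₃ ≈ 3.43 atm

Reversible adiabatic, γ = 1.67: T₂ = T₁·(V₁/V₂)^(γ−1) = 321.8 K; P₂ = P₁·(V₁/V₂)^γ = 2.483 atm.
Isochoric, so P/T is constant: V₃ = V₂; P₃ = P₂·(T₃/T₂) = 3.435 atm.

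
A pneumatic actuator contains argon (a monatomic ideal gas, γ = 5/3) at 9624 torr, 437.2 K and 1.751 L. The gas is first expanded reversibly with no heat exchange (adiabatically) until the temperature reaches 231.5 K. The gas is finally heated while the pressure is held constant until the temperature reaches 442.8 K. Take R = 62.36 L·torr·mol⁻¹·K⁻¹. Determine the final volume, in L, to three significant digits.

V₃ ≈ 8.69 L

Reversible adiabatic, γ = 5/3: P₂ = P₁·(T₂/T₁)^(γ/(γ−1)) = 1964 torr; V₂ = V₁·(T₁/T₂)^(1/(γ−1)) = 4.544 L.
Isobaric, so V/T is constant: P₃ = P₂; V₃ = V₂·(T₃/T₂) = 8.692 L.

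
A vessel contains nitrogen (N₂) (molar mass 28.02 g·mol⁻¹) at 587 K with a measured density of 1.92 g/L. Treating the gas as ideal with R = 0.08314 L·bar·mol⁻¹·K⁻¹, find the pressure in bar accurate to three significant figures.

ρ = PM/(RT) ⇒ P = ρRT/M = (1.92 × 0.08314 × 587.0) / 28.02

P ≈ 3.34 bar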